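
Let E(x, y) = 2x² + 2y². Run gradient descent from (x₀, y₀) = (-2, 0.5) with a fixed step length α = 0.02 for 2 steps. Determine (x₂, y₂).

∇E = (4x, 4y)
Step 1: at (-2, 0.5), ∇E = (-8, 2) → (-2, 0.5) − 0.02·(-8, 2) = (-1.84, 0.46)
Step 2: at (-1.84, 0.46), ∇E = (-7.36, 1.84) → (-1.84, 0.46) − 0.02·(-7.36, 1.84) = (-1.6928, 0.4232)

(-1.6928, 0.4232)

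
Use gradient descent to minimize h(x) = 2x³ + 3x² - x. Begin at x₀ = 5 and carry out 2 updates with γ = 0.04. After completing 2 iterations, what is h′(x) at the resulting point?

27.106214998016

h′(x) = 6x² + 6x - 1
Step 1: h′(5) = 179; x₁ = 5 − 0.04·179 = -2.16
Step 2: h′(-2.16) = 14.0336; x₂ = -2.16 − 0.04·14.0336 = -2.721344
h′(x) at (-2.721344) = 27.106214998016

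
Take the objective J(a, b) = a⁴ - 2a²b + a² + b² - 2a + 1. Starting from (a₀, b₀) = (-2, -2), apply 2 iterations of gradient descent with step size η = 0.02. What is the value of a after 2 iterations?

-0.65136896

∇J = (4a³ - 4ab + 2a - 2, -2a² + 2b)
(a₁, b₁) = (-2, -2) − 0.02·(-54, -12) = (-0.92, -1.76)
(a₂, b₂) = (-0.92, -1.76) − 0.02·(-13.431552, -5.2128) = (-0.65136896, -1.655744)
a = -0.65136896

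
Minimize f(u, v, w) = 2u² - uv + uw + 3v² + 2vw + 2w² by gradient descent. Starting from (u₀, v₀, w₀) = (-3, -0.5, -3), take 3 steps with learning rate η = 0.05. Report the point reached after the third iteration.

∇f = (4u - v + w, -u + 6v + 2w, u + 2v + 4w)
Step 1: at (-3, -0.5, -3), ∇f = (-14.5, -6, -16) → (-3, -0.5, -3) − 0.05·(-14.5, -6, -16) = (-2.275, -0.2, -2.2)
Step 2: at (-2.275, -0.2, -2.2), ∇f = (-11.1, -3.325, -11.475) → (-2.275, -0.2, -2.2) − 0.05·(-11.1, -3.325, -11.475) = (-1.72, -0.03375, -1.62625)
Step 3: at (-1.72, -0.03375, -1.62625), ∇f = (-8.4725, -1.735, -8.2925) → (-1.72, -0.03375, -1.62625) − 0.05·(-8.4725, -1.735, -8.2925) = (-1.296375, 0.053, -1.211625)

(-1.296375, 0.053, -1.211625)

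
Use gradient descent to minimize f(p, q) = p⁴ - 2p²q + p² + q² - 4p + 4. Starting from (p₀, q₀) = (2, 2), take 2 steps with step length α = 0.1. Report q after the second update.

∇f = (4p³ - 4pq + 2p - 4, -2p² + 2q)
(p₁, q₁) = (2, 2) − 0.1·(16, -4) = (0.4, 2.4)
(p₂, q₂) = (0.4, 2.4) − 0.1·(-6.784, 4.48) = (1.0784, 1.952)
q = 1.952

1.952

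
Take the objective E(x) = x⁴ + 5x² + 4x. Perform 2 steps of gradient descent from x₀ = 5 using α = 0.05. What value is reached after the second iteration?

E′(x) = 4x³ + 10x + 4
x₁ = 5 − 0.05·554 = -22.7
x₂ = -22.7 − 0.05·(-47011.332) = 2327.8666

2327.8666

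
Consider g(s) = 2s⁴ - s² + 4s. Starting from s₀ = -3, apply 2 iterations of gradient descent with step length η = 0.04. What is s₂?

-40.54170368

g′(s) = 8s³ - 2s + 4
s₁ = -3 − 0.04·(-206) = 5.24
s₂ = 5.24 − 0.04·1144.542592 = -40.54170368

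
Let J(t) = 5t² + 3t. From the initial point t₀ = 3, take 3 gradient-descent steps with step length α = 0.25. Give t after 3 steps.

J′(t) = 10t + 3
t₁ = 3 − 0.25·33 = -5.25
t₂ = -5.25 − 0.25·(-49.5) = 7.125
t₃ = 7.125 − 0.25·74.25 = -11.4375

-11.4375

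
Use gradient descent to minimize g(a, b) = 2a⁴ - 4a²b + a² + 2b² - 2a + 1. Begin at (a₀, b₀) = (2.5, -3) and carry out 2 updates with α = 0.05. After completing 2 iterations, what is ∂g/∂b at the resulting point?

-65981.28899904

∇g = (8a³ - 8ab + 2a - 2, -4a² + 4b)
Step 1: at (2.5, -3), ∇g = (188, -37) → (2.5, -3) − 0.05·(188, -37) = (-6.9, -1.15)
Step 2: at (-6.9, -1.15), ∇g = (-2707.352, -195.04) → (-6.9, -1.15) − 0.05·(-2707.352, -195.04) = (128.4676, 8.602)
∂g/∂b at (128.4676, 8.602) = -65981.28899904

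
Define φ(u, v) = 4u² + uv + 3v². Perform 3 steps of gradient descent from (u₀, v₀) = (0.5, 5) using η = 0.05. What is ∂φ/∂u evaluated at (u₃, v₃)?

∇φ = (8u + v, u + 6v)
Step 1: at (0.5, 5), ∇φ = (9, 30.5) → (0.5, 5) − 0.05·(9, 30.5) = (0.05, 3.475)
Step 2: at (0.05, 3.475), ∇φ = (3.875, 20.9) → (0.05, 3.475) − 0.05·(3.875, 20.9) = (-0.14375, 2.43)
Step 3: at (-0.14375, 2.43), ∇φ = (1.28, 14.43625) → (-0.14375, 2.43) − 0.05·(1.28, 14.43625) = (-0.20775, 1.7081875)
∂φ/∂u at (-0.20775, 1.7081875) = 0.0461875

0.0461875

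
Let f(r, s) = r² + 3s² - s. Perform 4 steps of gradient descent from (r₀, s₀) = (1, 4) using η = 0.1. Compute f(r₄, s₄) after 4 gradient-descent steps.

0.11332928

∇f = (2r, 6s - 1)
Step 1: at (1, 4), ∇f = (2, 23) → (1, 4) − 0.1·(2, 23) = (0.8, 1.7)
Step 2: at (0.8, 1.7), ∇f = (1.6, 9.2) → (0.8, 1.7) − 0.1·(1.6, 9.2) = (0.64, 0.78)
Step 3: at (0.64, 0.78), ∇f = (1.28, 3.68) → (0.64, 0.78) − 0.1·(1.28, 3.68) = (0.512, 0.412)
Step 4: at (0.512, 0.412), ∇f = (1.024, 1.472) → (0.512, 0.412) − 0.1·(1.024, 1.472) = (0.4096, 0.2648)
f(0.4096, 0.2648) = 0.11332928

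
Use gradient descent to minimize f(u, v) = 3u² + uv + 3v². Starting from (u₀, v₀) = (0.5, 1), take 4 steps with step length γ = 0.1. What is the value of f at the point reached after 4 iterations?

∇f = (6u + v, u + 6v)
Step 1: at (0.5, 1), ∇f = (4, 6.5) → (0.5, 1) − 0.1·(4, 6.5) = (0.1, 0.35)
Step 2: at (0.1, 0.35), ∇f = (0.95, 2.2) → (0.1, 0.35) − 0.1·(0.95, 2.2) = (0.005, 0.13)
Step 3: at (0.005, 0.13), ∇f = (0.16, 0.785) → (0.005, 0.13) − 0.1·(0.16, 0.785) = (-0.011, 0.0515)
Step 4: at (-0.011, 0.0515), ∇f = (-0.0145, 0.298) → (-0.011, 0.0515) − 0.1·(-0.0145, 0.298) = (-0.00955, 0.0217)
f(-0.00955, 0.0217) = 0.0014790425

0.0014790425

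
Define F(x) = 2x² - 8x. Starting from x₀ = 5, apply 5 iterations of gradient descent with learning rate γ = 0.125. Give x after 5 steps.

F′(x) = 4x - 8
x₁ = 5 − 0.125·12 = 3.5
x₂ = 3.5 − 0.125·6 = 2.75
x₃ = 2.75 − 0.125·3 = 2.375
x₄ = 2.375 − 0.125·1.5 = 2.1875
x₅ = 2.1875 − 0.125·0.75 = 2.09375

2.09375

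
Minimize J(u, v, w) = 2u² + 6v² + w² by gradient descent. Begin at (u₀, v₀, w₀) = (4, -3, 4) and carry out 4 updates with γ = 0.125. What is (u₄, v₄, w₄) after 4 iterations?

∇J = (4u, 12v, 2w)
Step 1: at (4, -3, 4), ∇J = (16, -36, 8) → (4, -3, 4) − 0.125·(16, -36, 8) = (2, 1.5, 3)
Step 2: at (2, 1.5, 3), ∇J = (8, 18, 6) → (2, 1.5, 3) − 0.125·(8, 18, 6) = (1, -0.75, 2.25)
Step 3: at (1, -0.75, 2.25), ∇J = (4, -9, 4.5) → (1, -0.75, 2.25) − 0.125·(4, -9, 4.5) = (0.5, 0.375, 1.6875)
Step 4: at (0.5, 0.375, 1.6875), ∇J = (2, 4.5, 3.375) → (0.5, 0.375, 1.6875) − 0.125·(2, 4.5, 3.375) = (0.25, -0.1875, 1.265625)

(0.25, -0.1875, 1.265625)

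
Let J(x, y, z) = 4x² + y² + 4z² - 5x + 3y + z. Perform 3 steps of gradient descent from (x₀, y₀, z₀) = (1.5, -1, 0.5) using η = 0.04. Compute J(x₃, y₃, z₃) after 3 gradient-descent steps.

∇J = (8x - 5, 2y + 3, 8z + 1)
Step 1: at (1.5, -1, 0.5), ∇J = (7, 1, 5) → (1.5, -1, 0.5) − 0.04·(7, 1, 5) = (1.22, -1.04, 0.3)
Step 2: at (1.22, -1.04, 0.3), ∇J = (4.76, 0.92, 3.4) → (1.22, -1.04, 0.3) − 0.04·(4.76, 0.92, 3.4) = (1.0296, -1.0768, 0.164)
Step 3: at (1.0296, -1.0768, 0.164), ∇J = (3.2368, 0.8464, 2.312) → (1.0296, -1.0768, 0.164) − 0.04·(3.2368, 0.8464, 2.312) = (0.900128, -1.110656, 0.07152)
J(0.900128, -1.110656, 0.07152) = -3.266149142528

-3.266149142528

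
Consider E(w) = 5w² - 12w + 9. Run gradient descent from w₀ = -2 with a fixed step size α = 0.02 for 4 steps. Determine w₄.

E′(w) = 10w - 12
Step 1: E′(-2) = -32; w₁ = -2 − 0.02·(-32) = -1.36
Step 2: E′(-1.36) = -25.6; w₂ = -1.36 − 0.02·(-25.6) = -0.848
Step 3: E′(-0.848) = -20.48; w₃ = -0.848 − 0.02·(-20.48) = -0.4384
Step 4: E′(-0.4384) = -16.384; w₄ = -0.4384 − 0.02·(-16.384) = -0.11072

-0.11072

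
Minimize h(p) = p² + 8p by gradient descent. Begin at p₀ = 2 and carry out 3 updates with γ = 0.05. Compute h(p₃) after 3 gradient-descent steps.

3.131876

h′(p) = 2p + 8
Step 1: h′(2) = 12; p₁ = 2 − 0.05·12 = 1.4
Step 2: h′(1.4) = 10.8; p₂ = 1.4 − 0.05·10.8 = 0.86
Step 3: h′(0.86) = 9.72; p₃ = 0.86 − 0.05·9.72 = 0.374
h(0.374) = 3.131876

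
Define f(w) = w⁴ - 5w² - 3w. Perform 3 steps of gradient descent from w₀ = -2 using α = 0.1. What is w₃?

f′(w) = 4w³ - 10w - 3
w₁ = -2 − 0.1·(-15) = -0.5
w₂ = -0.5 − 0.1·1.5 = -0.65
w₃ = -0.65 − 0.1·2.4015 = -0.89015

-0.89015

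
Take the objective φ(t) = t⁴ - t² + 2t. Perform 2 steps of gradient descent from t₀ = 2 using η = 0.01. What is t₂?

1.51748

φ′(t) = 4t³ - 2t + 2
Step 1: φ′(2) = 30; t₁ = 2 − 0.01·30 = 1.7
Step 2: φ′(1.7) = 18.252; t₂ = 1.7 − 0.01·18.252 = 1.51748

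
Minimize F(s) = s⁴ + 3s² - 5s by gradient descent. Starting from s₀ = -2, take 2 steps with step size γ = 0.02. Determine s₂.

F′(s) = 4s³ + 6s - 5
s₁ = -2 − 0.02·(-49) = -1.02
s₂ = -1.02 − 0.02·(-15.364832) = -0.71270336

-0.71270336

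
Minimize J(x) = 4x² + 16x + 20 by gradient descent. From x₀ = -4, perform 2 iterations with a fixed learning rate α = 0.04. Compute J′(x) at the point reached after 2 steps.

-7.3984

J′(x) = 8x + 16
x₁ = -4 − 0.04·(-16) = -3.36
x₂ = -3.36 − 0.04·(-10.88) = -2.9248
J′(x) at (-2.9248) = -7.3984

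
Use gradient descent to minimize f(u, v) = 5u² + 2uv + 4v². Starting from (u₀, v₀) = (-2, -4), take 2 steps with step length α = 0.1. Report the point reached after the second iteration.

∇f = (10u + 2v, 2u + 8v)
Step 1: at (-2, -4), ∇f = (-28, -36) → (-2, -4) − 0.1·(-28, -36) = (0.8, -0.4)
Step 2: at (0.8, -0.4), ∇f = (7.2, -1.6) → (0.8, -0.4) − 0.1·(7.2, -1.6) = (0.08, -0.24)

(0.08, -0.24)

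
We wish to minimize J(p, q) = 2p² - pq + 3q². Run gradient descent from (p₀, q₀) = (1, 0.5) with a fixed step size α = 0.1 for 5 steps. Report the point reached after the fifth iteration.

(0.111685, 0.04677)

∇J = (4p - q, -p + 6q)
(p₁, q₁) = (1, 0.5) − 0.1·(3.5, 2) = (0.65, 0.3)
(p₂, q₂) = (0.65, 0.3) − 0.1·(2.3, 1.15) = (0.42, 0.185)
(p₃, q₃) = (0.42, 0.185) − 0.1·(1.495, 0.69) = (0.2705, 0.116)
(p₄, q₄) = (0.2705, 0.116) − 0.1·(0.966, 0.4255) = (0.1739, 0.07345)
(p₅, q₅) = (0.1739, 0.07345) − 0.1·(0.62215, 0.2668) = (0.111685, 0.04677)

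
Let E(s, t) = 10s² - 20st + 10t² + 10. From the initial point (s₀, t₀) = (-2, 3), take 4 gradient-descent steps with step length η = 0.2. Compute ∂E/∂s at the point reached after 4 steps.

∇E = (20s - 20t, -20s + 20t)
(s₁, t₁) = (-2, 3) − 0.2·(-100, 100) = (18, -17)
(s₂, t₂) = (18, -17) − 0.2·(700, -700) = (-122, 123)
(s₃, t₃) = (-122, 123) − 0.2·(-4900, 4900) = (858, -857)
(s₄, t₄) = (858, -857) − 0.2·(34300, -34300) = (-6002, 6003)
∂E/∂s at (-6002, 6003) = -240100

-240100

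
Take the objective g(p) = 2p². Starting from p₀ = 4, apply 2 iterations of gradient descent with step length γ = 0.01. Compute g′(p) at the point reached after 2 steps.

14.7456

g′(p) = 4p
p₁ = 4 − 0.01·16 = 3.84
p₂ = 3.84 − 0.01·15.36 = 3.6864
g′(p) at (3.6864) = 14.7456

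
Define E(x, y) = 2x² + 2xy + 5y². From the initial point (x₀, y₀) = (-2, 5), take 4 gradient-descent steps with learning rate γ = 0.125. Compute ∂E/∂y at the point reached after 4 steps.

∇E = (4x + 2y, 2x + 10y)
Step 1: at (-2, 5), ∇E = (2, 46) → (-2, 5) − 0.125·(2, 46) = (-2.25, -0.75)
Step 2: at (-2.25, -0.75), ∇E = (-10.5, -12) → (-2.25, -0.75) − 0.125·(-10.5, -12) = (-0.9375, 0.75)
Step 3: at (-0.9375, 0.75), ∇E = (-2.25, 5.625) → (-0.9375, 0.75) − 0.125·(-2.25, 5.625) = (-0.65625, 0.046875)
Step 4: at (-0.65625, 0.046875), ∇E = (-2.53125, -0.84375) → (-0.65625, 0.046875) − 0.125·(-2.53125, -0.84375) = (-0.33984375, 0.15234375)
∂E/∂y at (-0.33984375, 0.15234375) = 0.84375

0.84375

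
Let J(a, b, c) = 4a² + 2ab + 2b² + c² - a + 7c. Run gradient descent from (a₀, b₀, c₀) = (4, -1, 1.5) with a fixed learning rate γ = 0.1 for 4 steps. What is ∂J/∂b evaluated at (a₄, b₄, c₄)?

-1.4848

∇J = (8a + 2b - 1, 2a + 4b, 2c + 7)
(a₁, b₁, c₁) = (4, -1, 1.5) − 0.1·(29, 4, 10) = (1.1, -1.4, 0.5)
(a₂, b₂, c₂) = (1.1, -1.4, 0.5) − 0.1·(5, -3.4, 8) = (0.6, -1.06, -0.3)
(a₃, b₃, c₃) = (0.6, -1.06, -0.3) − 0.1·(1.68, -3.04, 6.4) = (0.432, -0.756, -0.94)
(a₄, b₄, c₄) = (0.432, -0.756, -0.94) − 0.1·(0.944, -2.16, 5.12) = (0.3376, -0.54, -1.452)
∂J/∂b at (0.3376, -0.54, -1.452) = -1.4848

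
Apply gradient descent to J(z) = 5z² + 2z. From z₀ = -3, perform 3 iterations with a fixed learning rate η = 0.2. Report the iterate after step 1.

J′(z) = 10z + 2
z₁ = -3 − 0.2·(-28) = 2.6

2.6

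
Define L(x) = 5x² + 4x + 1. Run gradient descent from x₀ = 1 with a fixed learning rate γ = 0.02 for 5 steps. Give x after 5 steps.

0.058752

L′(x) = 10x + 4
x₁ = 1 − 0.02·14 = 0.72
x₂ = 0.72 − 0.02·11.2 = 0.496
x₃ = 0.496 − 0.02·8.96 = 0.3168
x₄ = 0.3168 − 0.02·7.168 = 0.17344
x₅ = 0.17344 − 0.02·5.7344 = 0.058752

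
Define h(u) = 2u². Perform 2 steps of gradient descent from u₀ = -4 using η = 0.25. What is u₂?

0

h′(u) = 4u
Step 1: h′(-4) = -16; u₁ = -4 − 0.25·(-16) = 0
Step 2: h′(0) = 0; u₂ = 0 − 0.25·0 = 0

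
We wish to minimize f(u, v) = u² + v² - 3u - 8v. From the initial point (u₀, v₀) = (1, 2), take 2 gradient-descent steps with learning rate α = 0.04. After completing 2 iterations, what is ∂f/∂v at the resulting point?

∇f = (2u - 3, 2v - 8)
Step 1: at (1, 2), ∇f = (-1, -4) → (1, 2) − 0.04·(-1, -4) = (1.04, 2.16)
Step 2: at (1.04, 2.16), ∇f = (-0.92, -3.68) → (1.04, 2.16) − 0.04·(-0.92, -3.68) = (1.0768, 2.3072)
∂f/∂v at (1.0768, 2.3072) = -3.3856

-3.3856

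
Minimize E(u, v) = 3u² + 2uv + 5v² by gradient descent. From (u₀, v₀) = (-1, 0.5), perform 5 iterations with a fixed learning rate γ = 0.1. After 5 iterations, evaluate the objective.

∇E = (6u + 2v, 2u + 10v)
(u₁, v₁) = (-1, 0.5) − 0.1·(-5, 3) = (-0.5, 0.2)
(u₂, v₂) = (-0.5, 0.2) − 0.1·(-2.6, 1) = (-0.24, 0.1)
(u₃, v₃) = (-0.24, 0.1) − 0.1·(-1.24, 0.52) = (-0.116, 0.048)
(u₄, v₄) = (-0.116, 0.048) − 0.1·(-0.6, 0.248) = (-0.056, 0.0232)
(u₅, v₅) = (-0.056, 0.0232) − 0.1·(-0.2896, 0.12) = (-0.02704, 0.0112)
E(-0.02704, 0.0112) = 0.0022149888

0.0022149888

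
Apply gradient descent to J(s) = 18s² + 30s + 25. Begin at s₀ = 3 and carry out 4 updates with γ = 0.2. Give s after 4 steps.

J′(s) = 36s + 30
Step 1: J′(3) = 138; s₁ = 3 − 0.2·138 = -24.6
Step 2: J′(-24.6) = -855.6; s₂ = -24.6 − 0.2·(-855.6) = 146.52
Step 3: J′(146.52) = 5304.72; s₃ = 146.52 − 0.2·5304.72 = -914.424
Step 4: J′(-914.424) = -32889.264; s₄ = -914.424 − 0.2·(-32889.264) = 5663.4288

5663.4288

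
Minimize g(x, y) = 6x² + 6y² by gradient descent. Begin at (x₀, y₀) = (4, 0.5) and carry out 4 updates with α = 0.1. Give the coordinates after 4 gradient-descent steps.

∇g = (12x, 12y)
(x₁, y₁) = (4, 0.5) − 0.1·(48, 6) = (-0.8, -0.1)
(x₂, y₂) = (-0.8, -0.1) − 0.1·(-9.6, -1.2) = (0.16, 0.02)
(x₃, y₃) = (0.16, 0.02) − 0.1·(1.92, 0.24) = (-0.032, -0.004)
(x₄, y₄) = (-0.032, -0.004) − 0.1·(-0.384, -0.048) = (0.0064, 0.0008)

(0.0064, 0.0008)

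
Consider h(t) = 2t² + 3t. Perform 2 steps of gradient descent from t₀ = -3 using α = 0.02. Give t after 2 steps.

h′(t) = 4t + 3
t₁ = -3 − 0.02·(-9) = -2.82
t₂ = -2.82 − 0.02·(-8.28) = -2.6544

-2.6544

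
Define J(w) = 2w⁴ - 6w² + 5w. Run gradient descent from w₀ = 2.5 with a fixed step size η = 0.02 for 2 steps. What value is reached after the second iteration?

0.5

J′(w) = 8w³ - 12w + 5
w₁ = 2.5 − 0.02·100 = 0.5
w₂ = 0.5 − 0.02·0 = 0.5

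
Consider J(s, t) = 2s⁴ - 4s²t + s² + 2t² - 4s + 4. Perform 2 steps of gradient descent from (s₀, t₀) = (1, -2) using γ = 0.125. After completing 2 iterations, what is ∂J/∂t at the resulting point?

-112.4619140625

∇J = (8s³ - 8st + 2s - 4, -4s² + 4t)
(s₁, t₁) = (1, -2) − 0.125·(22, -12) = (-1.75, -0.5)
(s₂, t₂) = (-1.75, -0.5) − 0.125·(-57.375, -14.25) = (5.421875, 1.28125)
∂J/∂t at (5.421875, 1.28125) = -112.4619140625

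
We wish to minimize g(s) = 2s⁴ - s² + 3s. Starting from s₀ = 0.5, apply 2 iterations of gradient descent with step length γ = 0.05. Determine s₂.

g′(s) = 8s³ - 2s + 3
Step 1: g′(0.5) = 3; s₁ = 0.5 − 0.05·3 = 0.35
Step 2: g′(0.35) = 2.643; s₂ = 0.35 − 0.05·2.643 = 0.21785

0.21785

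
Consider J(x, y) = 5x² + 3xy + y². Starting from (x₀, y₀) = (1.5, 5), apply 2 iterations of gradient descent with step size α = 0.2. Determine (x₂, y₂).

(3.24, 3.96)

∇J = (10x + 3y, 3x + 2y)
(x₁, y₁) = (1.5, 5) − 0.2·(30, 14.5) = (-4.5, 2.1)
(x₂, y₂) = (-4.5, 2.1) − 0.2·(-38.7, -9.3) = (3.24, 3.96)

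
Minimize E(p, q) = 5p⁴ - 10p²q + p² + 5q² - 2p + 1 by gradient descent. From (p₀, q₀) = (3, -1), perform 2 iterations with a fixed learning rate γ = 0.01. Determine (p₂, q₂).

(2.6596928, 0.92416)

∇E = (20p³ - 20pq + 2p - 2, -10p² + 10q)
(p₁, q₁) = (3, -1) − 0.01·(604, -100) = (-3.04, 0)
(p₂, q₂) = (-3.04, 0) − 0.01·(-569.96928, -92.416) = (2.6596928, 0.92416)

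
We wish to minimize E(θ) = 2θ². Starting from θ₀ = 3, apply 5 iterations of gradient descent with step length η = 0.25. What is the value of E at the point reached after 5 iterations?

0

E′(θ) = 4θ
θ₁ = 3 − 0.25·12 = 0
θ₂ = 0 − 0.25·0 = 0
θ₃ = 0 − 0.25·0 = 0
θ₄ = 0 − 0.25·0 = 0
θ₅ = 0 − 0.25·0 = 0
E(0) = 0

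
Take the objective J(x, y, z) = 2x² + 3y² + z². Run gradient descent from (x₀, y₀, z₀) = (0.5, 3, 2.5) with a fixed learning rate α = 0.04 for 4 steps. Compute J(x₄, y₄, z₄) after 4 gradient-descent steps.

∇J = (4x, 6y, 2z)
Step 1: at (0.5, 3, 2.5), ∇J = (2, 18, 5) → (0.5, 3, 2.5) − 0.04·(2, 18, 5) = (0.42, 2.28, 2.3)
Step 2: at (0.42, 2.28, 2.3), ∇J = (1.68, 13.68, 4.6) → (0.42, 2.28, 2.3) − 0.04·(1.68, 13.68, 4.6) = (0.3528, 1.7328, 2.116)
Step 3: at (0.3528, 1.7328, 2.116), ∇J = (1.4112, 10.3968, 4.232) → (0.3528, 1.7328, 2.116) − 0.04·(1.4112, 10.3968, 4.232) = (0.296352, 1.316928, 1.94672)
Step 4: at (0.296352, 1.316928, 1.94672), ∇J = (1.185408, 7.901568, 3.89344) → (0.296352, 1.316928, 1.94672) − 0.04·(1.185408, 7.901568, 3.89344) = (0.24893568, 1.00086528, 1.7909824)
J(0.24893568, 1.00086528, 1.7909824) = 6.33674982879232

6.33674982879232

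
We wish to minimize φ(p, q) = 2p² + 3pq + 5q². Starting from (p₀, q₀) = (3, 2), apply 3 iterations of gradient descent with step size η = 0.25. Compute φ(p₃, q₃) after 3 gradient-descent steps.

∇φ = (4p + 3q, 3p + 10q)
Step 1: at (3, 2), ∇φ = (18, 29) → (3, 2) − 0.25·(18, 29) = (-1.5, -5.25)
Step 2: at (-1.5, -5.25), ∇φ = (-21.75, -57) → (-1.5, -5.25) − 0.25·(-21.75, -57) = (3.9375, 9)
Step 3: at (3.9375, 9), ∇φ = (42.75, 101.8125) → (3.9375, 9) − 0.25·(42.75, 101.8125) = (-6.75, -16.453125)
φ(-6.75, -16.453125) = 1777.827392578125

1777.827392578125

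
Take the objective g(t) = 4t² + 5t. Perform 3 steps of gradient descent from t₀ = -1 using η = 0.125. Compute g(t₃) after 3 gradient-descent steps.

g′(t) = 8t + 5
Step 1: g′(-1) = -3; t₁ = -1 − 0.125·(-3) = -0.625
Step 2: g′(-0.625) = 0; t₂ = -0.625 − 0.125·0 = -0.625
Step 3: g′(-0.625) = 0; t₃ = -0.625 − 0.125·0 = -0.625
g(-0.625) = -1.5625

-1.5625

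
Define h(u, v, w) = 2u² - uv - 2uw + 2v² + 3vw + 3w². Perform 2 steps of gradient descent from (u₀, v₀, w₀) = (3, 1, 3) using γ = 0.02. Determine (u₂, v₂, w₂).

∇h = (4u - v - 2w, -u + 4v + 3w, -2u + 3v + 6w)
(u₁, v₁, w₁) = (3, 1, 3) − 0.02·(5, 10, 15) = (2.9, 0.8, 2.7)
(u₂, v₂, w₂) = (2.9, 0.8, 2.7) − 0.02·(5.4, 8.4, 12.8) = (2.792, 0.632, 2.444)

(2.792, 0.632, 2.444)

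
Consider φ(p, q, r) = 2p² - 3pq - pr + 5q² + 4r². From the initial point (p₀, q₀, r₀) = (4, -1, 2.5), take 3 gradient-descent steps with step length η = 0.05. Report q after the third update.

∇φ = (4p - 3q - r, -3p + 10q, -p + 8r)
Step 1: at (4, -1, 2.5), ∇φ = (16.5, -22, 16) → (4, -1, 2.5) − 0.05·(16.5, -22, 16) = (3.175, 0.1, 1.7)
Step 2: at (3.175, 0.1, 1.7), ∇φ = (10.7, -8.525, 10.425) → (3.175, 0.1, 1.7) − 0.05·(10.7, -8.525, 10.425) = (2.64, 0.52625, 1.17875)
Step 3: at (2.64, 0.52625, 1.17875), ∇φ = (7.8025, -2.6575, 6.79) → (2.64, 0.52625, 1.17875) − 0.05·(7.8025, -2.6575, 6.79) = (2.249875, 0.659125, 0.83925)
q = 0.659125

0.659125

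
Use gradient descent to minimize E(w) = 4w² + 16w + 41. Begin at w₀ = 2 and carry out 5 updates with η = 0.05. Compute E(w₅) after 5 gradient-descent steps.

25.3869835264

E′(w) = 8w + 16
Step 1: E′(2) = 32; w₁ = 2 − 0.05·32 = 0.4
Step 2: E′(0.4) = 19.2; w₂ = 0.4 − 0.05·19.2 = -0.56
Step 3: E′(-0.56) = 11.52; w₃ = -0.56 − 0.05·11.52 = -1.136
Step 4: E′(-1.136) = 6.912; w₄ = -1.136 − 0.05·6.912 = -1.4816
Step 5: E′(-1.4816) = 4.1472; w₅ = -1.4816 − 0.05·4.1472 = -1.68896
E(-1.68896) = 25.3869835264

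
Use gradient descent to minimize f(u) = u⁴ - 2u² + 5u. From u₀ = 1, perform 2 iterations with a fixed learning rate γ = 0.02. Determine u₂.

f′(u) = 4u³ - 4u + 5
Step 1: f′(1) = 5; u₁ = 1 − 0.02·5 = 0.9
Step 2: f′(0.9) = 4.316; u₂ = 0.9 − 0.02·4.316 = 0.81368

0.81368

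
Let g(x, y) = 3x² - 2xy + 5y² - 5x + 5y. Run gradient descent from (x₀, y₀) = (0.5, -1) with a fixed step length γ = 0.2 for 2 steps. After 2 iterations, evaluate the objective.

∇g = (6x - 2y - 5, -2x + 10y + 5)
(x₁, y₁) = (0.5, -1) − 0.2·(0, -6) = (0.5, 0.2)
(x₂, y₂) = (0.5, 0.2) − 0.2·(-2.4, 6) = (0.98, -1)
g(0.98, -1) = -0.0588

-0.0588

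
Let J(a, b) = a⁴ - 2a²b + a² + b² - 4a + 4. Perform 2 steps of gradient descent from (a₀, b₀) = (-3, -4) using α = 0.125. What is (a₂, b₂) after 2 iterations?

∇J = (4a³ - 4ab + 2a - 4, -2a² + 2b)
(a₁, b₁) = (-3, -4) − 0.125·(-166, -26) = (17.75, -0.75)
(a₂, b₂) = (17.75, -0.75) − 0.125·(22454.1875, -631.625) = (-2789.0234375, 78.203125)

(-2789.0234375, 78.203125)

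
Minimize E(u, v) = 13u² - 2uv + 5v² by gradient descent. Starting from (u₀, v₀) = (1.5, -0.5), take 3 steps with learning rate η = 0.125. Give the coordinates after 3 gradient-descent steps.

∇E = (26u - 2v, -2u + 10v)
Step 1: at (1.5, -0.5), ∇E = (40, -8) → (1.5, -0.5) − 0.125·(40, -8) = (-3.5, 0.5)
Step 2: at (-3.5, 0.5), ∇E = (-92, 12) → (-3.5, 0.5) − 0.125·(-92, 12) = (8, -1)
Step 3: at (8, -1), ∇E = (210, -26) → (8, -1) − 0.125·(210, -26) = (-18.25, 2.25)

(-18.25, 2.25)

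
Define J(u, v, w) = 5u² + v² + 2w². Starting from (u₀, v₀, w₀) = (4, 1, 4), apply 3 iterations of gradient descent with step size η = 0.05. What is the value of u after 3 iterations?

∇J = (10u, 2v, 4w)
(u₁, v₁, w₁) = (4, 1, 4) − 0.05·(40, 2, 16) = (2, 0.9, 3.2)
(u₂, v₂, w₂) = (2, 0.9, 3.2) − 0.05·(20, 1.8, 12.8) = (1, 0.81, 2.56)
(u₃, v₃, w₃) = (1, 0.81, 2.56) − 0.05·(10, 1.62, 10.24) = (0.5, 0.729, 2.048)
u = 0.5

0.5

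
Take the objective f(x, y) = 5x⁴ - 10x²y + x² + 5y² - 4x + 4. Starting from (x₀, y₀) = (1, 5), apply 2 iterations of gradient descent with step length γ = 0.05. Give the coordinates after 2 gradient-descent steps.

(-112.561, 14.505)

∇f = (20x³ - 20xy + 2x - 4, -10x² + 10y)
Step 1: at (1, 5), ∇f = (-82, 40) → (1, 5) − 0.05·(-82, 40) = (5.1, 3)
Step 2: at (5.1, 3), ∇f = (2353.22, -230.1) → (5.1, 3) − 0.05·(2353.22, -230.1) = (-112.561, 14.505)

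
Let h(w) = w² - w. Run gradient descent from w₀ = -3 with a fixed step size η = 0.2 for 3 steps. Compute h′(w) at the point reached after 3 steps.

-1.512

h′(w) = 2w - 1
w₁ = -3 − 0.2·(-7) = -1.6
w₂ = -1.6 − 0.2·(-4.2) = -0.76
w₃ = -0.76 − 0.2·(-2.52) = -0.256
h′(w) at (-0.256) = -1.512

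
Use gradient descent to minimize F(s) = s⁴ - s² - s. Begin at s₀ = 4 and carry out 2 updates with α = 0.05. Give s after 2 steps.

107.301575

F′(s) = 4s³ - 2s - 1
s₁ = 4 − 0.05·247 = -8.35
s₂ = -8.35 − 0.05·(-2313.0315) = 107.301575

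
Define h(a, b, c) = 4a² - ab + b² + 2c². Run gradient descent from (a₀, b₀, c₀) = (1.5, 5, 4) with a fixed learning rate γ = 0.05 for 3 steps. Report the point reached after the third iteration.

(0.76, 3.8034375, 2.048)

∇h = (8a - b, -a + 2b, 4c)
Step 1: at (1.5, 5, 4), ∇h = (7, 8.5, 16) → (1.5, 5, 4) − 0.05·(7, 8.5, 16) = (1.15, 4.575, 3.2)
Step 2: at (1.15, 4.575, 3.2), ∇h = (4.625, 8, 12.8) → (1.15, 4.575, 3.2) − 0.05·(4.625, 8, 12.8) = (0.91875, 4.175, 2.56)
Step 3: at (0.91875, 4.175, 2.56), ∇h = (3.175, 7.43125, 10.24) → (0.91875, 4.175, 2.56) − 0.05·(3.175, 7.43125, 10.24) = (0.76, 3.8034375, 2.048)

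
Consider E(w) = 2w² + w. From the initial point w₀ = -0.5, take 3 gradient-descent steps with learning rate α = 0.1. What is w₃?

E′(w) = 4w + 1
w₁ = -0.5 − 0.1·(-1) = -0.4
w₂ = -0.4 − 0.1·(-0.6) = -0.34
w₃ = -0.34 − 0.1·(-0.36) = -0.304

-0.304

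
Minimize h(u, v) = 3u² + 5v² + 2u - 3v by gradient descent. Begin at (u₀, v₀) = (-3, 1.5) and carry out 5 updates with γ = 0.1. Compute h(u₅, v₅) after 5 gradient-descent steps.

-0.7810963712

∇h = (6u + 2, 10v - 3)
(u₁, v₁) = (-3, 1.5) − 0.1·(-16, 12) = (-1.4, 0.3)
(u₂, v₂) = (-1.4, 0.3) − 0.1·(-6.4, 0) = (-0.76, 0.3)
(u₃, v₃) = (-0.76, 0.3) − 0.1·(-2.56, 0) = (-0.504, 0.3)
(u₄, v₄) = (-0.504, 0.3) − 0.1·(-1.024, 0) = (-0.4016, 0.3)
(u₅, v₅) = (-0.4016, 0.3) − 0.1·(-0.4096, 0) = (-0.36064, 0.3)
h(-0.36064, 0.3) = -0.7810963712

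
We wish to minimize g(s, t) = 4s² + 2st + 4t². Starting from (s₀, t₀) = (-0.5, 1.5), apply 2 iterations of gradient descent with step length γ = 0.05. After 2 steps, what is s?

∇g = (8s + 2t, 2s + 8t)
Step 1: at (-0.5, 1.5), ∇g = (-1, 11) → (-0.5, 1.5) − 0.05·(-1, 11) = (-0.45, 0.95)
Step 2: at (-0.45, 0.95), ∇g = (-1.7, 6.7) → (-0.45, 0.95) − 0.05·(-1.7, 6.7) = (-0.365, 0.615)
s = -0.365

-0.365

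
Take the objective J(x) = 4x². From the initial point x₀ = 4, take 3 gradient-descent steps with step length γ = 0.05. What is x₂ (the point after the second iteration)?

1.44

J′(x) = 8x
x₁ = 4 − 0.05·32 = 2.4
x₂ = 2.4 − 0.05·19.2 = 1.44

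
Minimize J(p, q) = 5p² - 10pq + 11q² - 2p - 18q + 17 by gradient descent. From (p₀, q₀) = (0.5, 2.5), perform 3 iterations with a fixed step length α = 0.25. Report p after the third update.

144.5

∇J = (10p - 10q - 2, -10p + 22q - 18)
(p₁, q₁) = (0.5, 2.5) − 0.25·(-22, 32) = (6, -5.5)
(p₂, q₂) = (6, -5.5) − 0.25·(113, -199) = (-22.25, 44.25)
(p₃, q₃) = (-22.25, 44.25) − 0.25·(-667, 1178) = (144.5, -250.25)
p = 144.5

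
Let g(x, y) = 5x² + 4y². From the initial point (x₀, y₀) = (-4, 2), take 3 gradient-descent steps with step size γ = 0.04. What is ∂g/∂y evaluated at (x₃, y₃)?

∇g = (10x, 8y)
Step 1: at (-4, 2), ∇g = (-40, 16) → (-4, 2) − 0.04·(-40, 16) = (-2.4, 1.36)
Step 2: at (-2.4, 1.36), ∇g = (-24, 10.88) → (-2.4, 1.36) − 0.04·(-24, 10.88) = (-1.44, 0.9248)
Step 3: at (-1.44, 0.9248), ∇g = (-14.4, 7.3984) → (-1.44, 0.9248) − 0.04·(-14.4, 7.3984) = (-0.864, 0.628864)
∂g/∂y at (-0.864, 0.628864) = 5.030912

5.030912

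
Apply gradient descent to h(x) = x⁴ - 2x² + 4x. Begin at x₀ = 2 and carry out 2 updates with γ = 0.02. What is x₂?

1.23632128

h′(x) = 4x³ - 4x + 4
Step 1: h′(2) = 28; x₁ = 2 − 0.02·28 = 1.44
Step 2: h′(1.44) = 10.183936; x₂ = 1.44 − 0.02·10.183936 = 1.23632128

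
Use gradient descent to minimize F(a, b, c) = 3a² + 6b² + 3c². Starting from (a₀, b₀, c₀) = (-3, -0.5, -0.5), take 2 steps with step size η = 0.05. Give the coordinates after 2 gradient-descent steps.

(-1.47, -0.08, -0.245)

∇F = (6a, 12b, 6c)
(a₁, b₁, c₁) = (-3, -0.5, -0.5) − 0.05·(-18, -6, -3) = (-2.1, -0.2, -0.35)
(a₂, b₂, c₂) = (-2.1, -0.2, -0.35) − 0.05·(-12.6, -2.4, -2.1) = (-1.47, -0.08, -0.245)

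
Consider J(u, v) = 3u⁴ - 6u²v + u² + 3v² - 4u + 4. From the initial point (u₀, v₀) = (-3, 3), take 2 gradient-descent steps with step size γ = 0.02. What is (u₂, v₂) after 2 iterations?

∇J = (12u³ - 12uv + 2u - 4, -6u² + 6v)
(u₁, v₁) = (-3, 3) − 0.02·(-226, -36) = (1.52, 3.72)
(u₂, v₂) = (1.52, 3.72) − 0.02·(-26.671104, 8.4576) = (2.05342208, 3.550848)

(2.05342208, 3.550848)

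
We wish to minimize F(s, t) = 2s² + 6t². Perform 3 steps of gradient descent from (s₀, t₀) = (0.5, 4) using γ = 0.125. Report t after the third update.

∇F = (4s, 12t)
Step 1: at (0.5, 4), ∇F = (2, 48) → (0.5, 4) − 0.125·(2, 48) = (0.25, -2)
Step 2: at (0.25, -2), ∇F = (1, -24) → (0.25, -2) − 0.125·(1, -24) = (0.125, 1)
Step 3: at (0.125, 1), ∇F = (0.5, 12) → (0.125, 1) − 0.125·(0.5, 12) = (0.0625, -0.5)
t = -0.5

-0.5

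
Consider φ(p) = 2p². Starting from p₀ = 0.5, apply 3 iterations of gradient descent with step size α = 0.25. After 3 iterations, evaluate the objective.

0

φ′(p) = 4p
Step 1: φ′(0.5) = 2; p₁ = 0.5 − 0.25·2 = 0
Step 2: φ′(0) = 0; p₂ = 0 − 0.25·0 = 0
Step 3: φ′(0) = 0; p₃ = 0 − 0.25·0 = 0
φ(0) = 0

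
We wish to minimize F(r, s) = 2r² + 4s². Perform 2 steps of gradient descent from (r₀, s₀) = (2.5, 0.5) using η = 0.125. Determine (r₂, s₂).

(0.625, 0)

∇F = (4r, 8s)
(r₁, s₁) = (2.5, 0.5) − 0.125·(10, 4) = (1.25, 0)
(r₂, s₂) = (1.25, 0) − 0.125·(5, 0) = (0.625, 0)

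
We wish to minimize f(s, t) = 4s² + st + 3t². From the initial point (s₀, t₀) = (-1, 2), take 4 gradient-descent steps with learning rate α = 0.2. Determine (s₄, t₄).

(-0.032, -0.0128)

∇f = (8s + t, s + 6t)
(s₁, t₁) = (-1, 2) − 0.2·(-6, 11) = (0.2, -0.2)
(s₂, t₂) = (0.2, -0.2) − 0.2·(1.4, -1) = (-0.08, 0)
(s₃, t₃) = (-0.08, 0) − 0.2·(-0.64, -0.08) = (0.048, 0.016)
(s₄, t₄) = (0.048, 0.016) − 0.2·(0.4, 0.144) = (-0.032, -0.0128)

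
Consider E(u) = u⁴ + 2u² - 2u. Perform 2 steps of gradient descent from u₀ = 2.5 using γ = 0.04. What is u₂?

E′(u) = 4u³ + 4u - 2
Step 1: E′(2.5) = 70.5; u₁ = 2.5 − 0.04·70.5 = -0.32
Step 2: E′(-0.32) = -3.411072; u₂ = -0.32 − 0.04·(-3.411072) = -0.18355712

-0.18355712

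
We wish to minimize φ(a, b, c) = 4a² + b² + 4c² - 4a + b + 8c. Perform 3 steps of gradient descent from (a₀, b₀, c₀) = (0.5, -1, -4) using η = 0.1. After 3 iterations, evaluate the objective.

∇φ = (8a - 4, 2b + 1, 8c + 8)
(a₁, b₁, c₁) = (0.5, -1, -4) − 0.1·(0, -1, -24) = (0.5, -0.9, -1.6)
(a₂, b₂, c₂) = (0.5, -0.9, -1.6) − 0.1·(0, -0.8, -4.8) = (0.5, -0.82, -1.12)
(a₃, b₃, c₃) = (0.5, -0.82, -1.12) − 0.1·(0, -0.64, -0.96) = (0.5, -0.756, -1.024)
φ(0.5, -0.756, -1.024) = -5.18216

-5.18216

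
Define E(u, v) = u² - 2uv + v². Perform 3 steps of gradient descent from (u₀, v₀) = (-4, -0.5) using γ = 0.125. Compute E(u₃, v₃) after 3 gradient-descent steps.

∇E = (2u - 2v, -2u + 2v)
Step 1: at (-4, -0.5), ∇E = (-7, 7) → (-4, -0.5) − 0.125·(-7, 7) = (-3.125, -1.375)
Step 2: at (-3.125, -1.375), ∇E = (-3.5, 3.5) → (-3.125, -1.375) − 0.125·(-3.5, 3.5) = (-2.6875, -1.8125)
Step 3: at (-2.6875, -1.8125), ∇E = (-1.75, 1.75) → (-2.6875, -1.8125) − 0.125·(-1.75, 1.75) = (-2.46875, -2.03125)
E(-2.46875, -2.03125) = 0.19140625

0.19140625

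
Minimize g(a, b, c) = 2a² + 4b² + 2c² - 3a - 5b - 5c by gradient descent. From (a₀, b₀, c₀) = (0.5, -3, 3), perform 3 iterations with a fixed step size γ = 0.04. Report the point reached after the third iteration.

∇g = (4a - 3, 8b - 5, 4c - 5)
(a₁, b₁, c₁) = (0.5, -3, 3) − 0.04·(-1, -29, 7) = (0.54, -1.84, 2.72)
(a₂, b₂, c₂) = (0.54, -1.84, 2.72) − 0.04·(-0.84, -19.72, 5.88) = (0.5736, -1.0512, 2.4848)
(a₃, b₃, c₃) = (0.5736, -1.0512, 2.4848) − 0.04·(-0.7056, -13.4096, 4.9392) = (0.601824, -0.514816, 2.287232)

(0.601824, -0.514816, 2.287232)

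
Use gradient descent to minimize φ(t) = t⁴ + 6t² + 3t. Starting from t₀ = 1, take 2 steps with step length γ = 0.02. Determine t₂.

0.39213376

φ′(t) = 4t³ + 12t + 3
t₁ = 1 − 0.02·19 = 0.62
t₂ = 0.62 − 0.02·11.393312 = 0.39213376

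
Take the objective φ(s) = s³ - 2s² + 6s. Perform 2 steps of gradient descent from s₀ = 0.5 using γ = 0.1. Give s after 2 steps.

-0.5651875

φ′(s) = 3s² - 4s + 6
s₁ = 0.5 − 0.1·4.75 = 0.025
s₂ = 0.025 − 0.1·5.901875 = -0.5651875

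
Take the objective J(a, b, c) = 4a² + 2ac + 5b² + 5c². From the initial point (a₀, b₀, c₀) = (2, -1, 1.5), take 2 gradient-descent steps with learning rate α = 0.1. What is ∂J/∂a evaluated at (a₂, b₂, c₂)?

0.76

∇J = (8a + 2c, 10b, 2a + 10c)
(a₁, b₁, c₁) = (2, -1, 1.5) − 0.1·(19, -10, 19) = (0.1, 0, -0.4)
(a₂, b₂, c₂) = (0.1, 0, -0.4) − 0.1·(0, 0, -3.8) = (0.1, 0, -0.02)
∂J/∂a at (0.1, 0, -0.02) = 0.76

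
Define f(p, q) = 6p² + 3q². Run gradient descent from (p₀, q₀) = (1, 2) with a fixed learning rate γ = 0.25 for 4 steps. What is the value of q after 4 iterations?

∇f = (12p, 6q)
Step 1: at (1, 2), ∇f = (12, 12) → (1, 2) − 0.25·(12, 12) = (-2, -1)
Step 2: at (-2, -1), ∇f = (-24, -6) → (-2, -1) − 0.25·(-24, -6) = (4, 0.5)
Step 3: at (4, 0.5), ∇f = (48, 3) → (4, 0.5) − 0.25·(48, 3) = (-8, -0.25)
Step 4: at (-8, -0.25), ∇f = (-96, -1.5) → (-8, -0.25) − 0.25·(-96, -1.5) = (16, 0.125)
q = 0.125

0.125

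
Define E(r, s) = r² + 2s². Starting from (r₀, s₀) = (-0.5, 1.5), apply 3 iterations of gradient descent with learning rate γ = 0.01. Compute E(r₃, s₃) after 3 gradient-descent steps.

3.743870648848

∇E = (2r, 4s)
Step 1: at (-0.5, 1.5), ∇E = (-1, 6) → (-0.5, 1.5) − 0.01·(-1, 6) = (-0.49, 1.44)
Step 2: at (-0.49, 1.44), ∇E = (-0.98, 5.76) → (-0.49, 1.44) − 0.01·(-0.98, 5.76) = (-0.4802, 1.3824)
Step 3: at (-0.4802, 1.3824), ∇E = (-0.9604, 5.5296) → (-0.4802, 1.3824) − 0.01·(-0.9604, 5.5296) = (-0.470596, 1.327104)
E(-0.470596, 1.327104) = 3.743870648848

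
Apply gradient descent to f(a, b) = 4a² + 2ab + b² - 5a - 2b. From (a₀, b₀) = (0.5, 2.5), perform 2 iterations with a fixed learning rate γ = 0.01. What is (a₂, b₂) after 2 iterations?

∇f = (8a + 2b - 5, 2a + 2b - 2)
Step 1: at (0.5, 2.5), ∇f = (4, 4) → (0.5, 2.5) − 0.01·(4, 4) = (0.46, 2.46)
Step 2: at (0.46, 2.46), ∇f = (3.6, 3.84) → (0.46, 2.46) − 0.01·(3.6, 3.84) = (0.424, 2.4216)

(0.424, 2.4216)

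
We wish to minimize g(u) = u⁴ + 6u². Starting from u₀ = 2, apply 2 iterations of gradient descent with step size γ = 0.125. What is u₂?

65

g′(u) = 4u³ + 12u
Step 1: g′(2) = 56; u₁ = 2 − 0.125·56 = -5
Step 2: g′(-5) = -560; u₂ = -5 − 0.125·(-560) = 65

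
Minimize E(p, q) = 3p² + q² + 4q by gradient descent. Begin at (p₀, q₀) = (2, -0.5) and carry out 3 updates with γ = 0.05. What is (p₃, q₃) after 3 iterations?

∇E = (6p, 2q + 4)
(p₁, q₁) = (2, -0.5) − 0.05·(12, 3) = (1.4, -0.65)
(p₂, q₂) = (1.4, -0.65) − 0.05·(8.4, 2.7) = (0.98, -0.785)
(p₃, q₃) = (0.98, -0.785) − 0.05·(5.88, 2.43) = (0.686, -0.9065)

(0.686, -0.9065)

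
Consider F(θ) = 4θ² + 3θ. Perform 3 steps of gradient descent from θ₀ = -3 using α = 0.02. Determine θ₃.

-1.930848

F′(θ) = 8θ + 3
θ₁ = -3 − 0.02·(-21) = -2.58
θ₂ = -2.58 − 0.02·(-17.64) = -2.2272
θ₃ = -2.2272 − 0.02·(-14.8176) = -1.930848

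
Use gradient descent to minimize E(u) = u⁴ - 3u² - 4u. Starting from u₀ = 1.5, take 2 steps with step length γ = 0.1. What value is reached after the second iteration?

E′(u) = 4u³ - 6u - 4
u₁ = 1.5 − 0.1·0.5 = 1.45
u₂ = 1.45 − 0.1·(-0.5055) = 1.50055

1.50055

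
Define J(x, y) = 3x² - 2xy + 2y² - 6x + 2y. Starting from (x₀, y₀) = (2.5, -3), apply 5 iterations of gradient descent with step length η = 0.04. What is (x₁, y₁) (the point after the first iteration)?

(1.9, -2.4)

∇J = (6x - 2y - 6, -2x + 4y + 2)
(x₁, y₁) = (2.5, -3) − 0.04·(15, -15) = (1.9, -2.4)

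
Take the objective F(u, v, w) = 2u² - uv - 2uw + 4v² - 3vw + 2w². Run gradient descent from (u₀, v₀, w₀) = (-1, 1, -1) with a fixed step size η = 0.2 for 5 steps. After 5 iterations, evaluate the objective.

3.8691289088

∇F = (4u - v - 2w, -u + 8v - 3w, -2u - 3v + 4w)
(u₁, v₁, w₁) = (-1, 1, -1) − 0.2·(-3, 12, -5) = (-0.4, -1.4, 0)
(u₂, v₂, w₂) = (-0.4, -1.4, 0) − 0.2·(-0.2, -10.8, 5) = (-0.36, 0.76, -1)
(u₃, v₃, w₃) = (-0.36, 0.76, -1) − 0.2·(-0.2, 9.44, -5.56) = (-0.32, -1.128, 0.112)
(u₄, v₄, w₄) = (-0.32, -1.128, 0.112) − 0.2·(-0.376, -9.04, 4.472) = (-0.2448, 0.68, -0.7824)
(u₅, v₅, w₅) = (-0.2448, 0.68, -0.7824) − 0.2·(-0.0944, 8.032, -4.68) = (-0.22592, -0.9264, 0.1536)
F(-0.22592, -0.9264, 0.1536) = 3.8691289088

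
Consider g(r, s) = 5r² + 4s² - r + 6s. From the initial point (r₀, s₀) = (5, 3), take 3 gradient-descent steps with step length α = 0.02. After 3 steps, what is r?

2.6088

∇g = (10r - 1, 8s + 6)
Step 1: at (5, 3), ∇g = (49, 30) → (5, 3) − 0.02·(49, 30) = (4.02, 2.4)
Step 2: at (4.02, 2.4), ∇g = (39.2, 25.2) → (4.02, 2.4) − 0.02·(39.2, 25.2) = (3.236, 1.896)
Step 3: at (3.236, 1.896), ∇g = (31.36, 21.168) → (3.236, 1.896) − 0.02·(31.36, 21.168) = (2.6088, 1.47264)
r = 2.6088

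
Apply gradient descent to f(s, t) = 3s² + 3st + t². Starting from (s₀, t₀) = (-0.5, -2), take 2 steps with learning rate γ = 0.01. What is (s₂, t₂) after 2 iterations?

(-0.32705, -1.8938)

∇f = (6s + 3t, 3s + 2t)
(s₁, t₁) = (-0.5, -2) − 0.01·(-9, -5.5) = (-0.41, -1.945)
(s₂, t₂) = (-0.41, -1.945) − 0.01·(-8.295, -5.12) = (-0.32705, -1.8938)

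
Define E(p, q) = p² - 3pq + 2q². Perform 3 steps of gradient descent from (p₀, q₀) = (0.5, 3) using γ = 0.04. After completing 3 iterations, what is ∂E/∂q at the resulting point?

4.37088

∇E = (2p - 3q, -3p + 4q)
Step 1: at (0.5, 3), ∇E = (-8, 10.5) → (0.5, 3) − 0.04·(-8, 10.5) = (0.82, 2.58)
Step 2: at (0.82, 2.58), ∇E = (-6.1, 7.86) → (0.82, 2.58) − 0.04·(-6.1, 7.86) = (1.064, 2.2656)
Step 3: at (1.064, 2.2656), ∇E = (-4.6688, 5.8704) → (1.064, 2.2656) − 0.04·(-4.6688, 5.8704) = (1.250752, 2.030784)
∂E/∂q at (1.250752, 2.030784) = 4.37088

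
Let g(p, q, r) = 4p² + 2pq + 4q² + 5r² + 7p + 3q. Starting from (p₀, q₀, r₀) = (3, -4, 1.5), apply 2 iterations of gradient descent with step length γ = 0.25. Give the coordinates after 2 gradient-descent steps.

∇g = (8p + 2q + 7, 2p + 8q + 3, 10r)
(p₁, q₁, r₁) = (3, -4, 1.5) − 0.25·(23, -23, 15) = (-2.75, 1.75, -2.25)
(p₂, q₂, r₂) = (-2.75, 1.75, -2.25) − 0.25·(-11.5, 11.5, -22.5) = (0.125, -1.125, 3.375)

(0.125, -1.125, 3.375)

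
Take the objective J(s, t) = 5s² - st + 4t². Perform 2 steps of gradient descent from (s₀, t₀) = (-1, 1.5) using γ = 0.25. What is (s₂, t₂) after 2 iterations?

∇J = (10s - t, -s + 8t)
(s₁, t₁) = (-1, 1.5) − 0.25·(-11.5, 13) = (1.875, -1.75)
(s₂, t₂) = (1.875, -1.75) − 0.25·(20.5, -15.875) = (-3.25, 2.21875)

(-3.25, 2.21875)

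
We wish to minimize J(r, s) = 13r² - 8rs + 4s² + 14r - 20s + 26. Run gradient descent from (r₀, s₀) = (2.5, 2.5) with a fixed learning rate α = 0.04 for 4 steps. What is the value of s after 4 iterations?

∇J = (26r - 8s + 14, -8r + 8s - 20)
(r₁, s₁) = (2.5, 2.5) − 0.04·(59, -20) = (0.14, 3.3)
(r₂, s₂) = (0.14, 3.3) − 0.04·(-8.76, 5.28) = (0.4904, 3.0888)
(r₃, s₃) = (0.4904, 3.0888) − 0.04·(2.04, 0.7872) = (0.4088, 3.057312)
(r₄, s₄) = (0.4088, 3.057312) − 0.04·(0.170304, 1.188096) = (0.40198784, 3.00978816)
s = 3.00978816

3.00978816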